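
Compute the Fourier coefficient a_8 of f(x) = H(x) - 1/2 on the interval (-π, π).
a_8 = (1/π) ∫_{-π}^{π} f(x)·cos(8x) dx.
Evaluate the integral (use parity and integration by parts as needed): a_8 = 0.

Final answer: 0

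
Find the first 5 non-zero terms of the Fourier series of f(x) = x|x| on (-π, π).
(-8 + 2·π^2)·sin(x)/π - π·sin(2·x) + (-8 + 18·π^2)·sin(3·x)/(27·π) - π·sin(4·x)/2 + (-8 + 50·π^2)·sin(5·x)/(125·π)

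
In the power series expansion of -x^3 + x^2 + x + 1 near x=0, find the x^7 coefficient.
Expand to order 7: -x^3 + x^2 + x + 1 = -x^3 + x^2 + x + 1 + O(x^8).
The coefficient of x^7 is 0.

Final answer: 0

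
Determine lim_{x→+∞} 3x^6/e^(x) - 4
The quotient is an ∞/∞ indeterminate form as x → +∞.
The exponential denominator e^(x) dominates the polynomial numerator (e^x ≫ x^6 as x → ∞), so the quotient → 0.
Adding the constant: 0 - 4 = -4. Limit = -4.

Final answer: -4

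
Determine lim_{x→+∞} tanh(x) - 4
Evaluate the dominant behaviour as x → +∞; each term tends to a finite value or vanishes.
Limit = -3.

Final answer: -3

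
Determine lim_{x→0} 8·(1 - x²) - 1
Direct substitution at x = 0 gives 7.

Final answer: 7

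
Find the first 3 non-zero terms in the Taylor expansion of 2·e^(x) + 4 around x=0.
x^2 + 2·x + 6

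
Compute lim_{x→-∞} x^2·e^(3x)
This is a 0·∞ indeterminate form at x → -∞.
Rewrite the product as x^2 / e^(-3x) (an ∞/∞ form) and apply L'Hôpital, or use the standard hierarchy e^(3|x|) ≫ |x^2| as x → -∞.
The indeterminate product → 0, so the limit = 0.

Final answer: 0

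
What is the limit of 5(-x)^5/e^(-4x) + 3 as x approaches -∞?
The quotient is an ∞/∞ indeterminate form as x → -∞.
Compare growth rates of the dominant terms (exponentials ≫ polynomials ≫ logarithms), or apply L'Hôpital's rule; the quotient → 0.
Adding the constant: 0 + 3 = 3. Limit = 3.

Final answer: 3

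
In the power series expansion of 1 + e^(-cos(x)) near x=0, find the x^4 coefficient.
Expand to order 4: 1 + e^(-cos(x)) = x^4·e^(-1)/12 + x^2·e^(-1)/2 + e^(-1) + 1 + O(x^5).
The coefficient of x^4 is e^(-1)/12.

Final answer: e^(-1)/12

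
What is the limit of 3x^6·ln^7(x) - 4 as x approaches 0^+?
The product is a 0·∞ indeterminate form at x → 0⁺.
Rewrite the product as 3·ln^7(x) / x^(-6) and apply L'Hôpital, or use the standard hierarchy x^(-6) ≫ |ln x|^7 as x → 0⁺.
The indeterminate product → 0, so the limit = -4.

Final answer: -4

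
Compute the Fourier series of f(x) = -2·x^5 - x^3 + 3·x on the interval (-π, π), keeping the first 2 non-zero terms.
(-462 - 4·π^4 + 78·π^2)·sin(x) + (-9·π^2 + 21/2 + 2·π^4)·sin(2·x)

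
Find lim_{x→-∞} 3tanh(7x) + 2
Evaluate the dominant behaviour as x → -∞; each term tends to a finite value or vanishes.
Limit = -1.

Final answer: -1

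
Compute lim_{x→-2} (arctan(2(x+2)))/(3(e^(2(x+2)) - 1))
Both numerator and denominator → 0 as x → -2; this is a 0/0 indeterminate form.
Expand each to leading order near x = -2: numerator ~ 2·(x + 2), denominator ~ 6·(x + 2).
The limit of the ratio is 1/3.

Final answer: 1/3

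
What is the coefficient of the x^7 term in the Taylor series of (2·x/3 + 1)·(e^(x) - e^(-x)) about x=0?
Expand to order 7: (2·x/3 + 1)·(e^(x) - e^(-x)) = x^7/2520 + x^6/90 + x^5/60 + 2·x^4/9 + x^3/3 + 4·x^2/3 + 2·x + O(x^8).
The coefficient of x^7 is 1/2520.

Final answer: 1/2520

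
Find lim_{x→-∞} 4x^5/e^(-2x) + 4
The quotient is an ∞/∞ indeterminate form as x → -∞.
Compare growth rates of the dominant terms (exponentials ≫ polynomials ≫ logarithms), or apply L'Hôpital's rule; the quotient → 0.
Adding the constant: 0 + 4 = 4. Limit = 4.

Final answer: 4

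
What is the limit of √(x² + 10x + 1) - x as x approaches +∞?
As x → +∞: multiply by the conjugate to get (10x+1)/(√(x²+10x+1)+x); the denominator ~ 2x, so the limit is 10/2 = 5.
Limit = 5.

Final answer: 5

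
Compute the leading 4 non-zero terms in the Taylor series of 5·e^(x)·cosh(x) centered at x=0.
10·x^3/3 + 5·x^2 + 5·x + 5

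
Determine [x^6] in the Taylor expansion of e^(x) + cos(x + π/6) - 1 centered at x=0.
Expand to order 6: e^(x) + cos(x + π/6) - 1 = x^6·(1/720 - √(3)/1440) + x^5/240 + x^4·(√(3)/48 + 1/24) + x^3/4 + x^2·(1/2 - √(3)/4) + x/2 + √(3)/2 + O(x^7).
The coefficient of x^6 is 1/720 - √(3)/1440.

Final answer: 1/720 - √(3)/1440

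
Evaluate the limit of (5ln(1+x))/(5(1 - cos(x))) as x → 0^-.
Both numerator and denominator → 0 as x → 0^-; this is a 0/0 indeterminate form.
Expand each to leading order near x = 0: numerator ~ 5·x, denominator ~ 5·x^2/2.
The limit of the ratio is -∞.

Final answer: -∞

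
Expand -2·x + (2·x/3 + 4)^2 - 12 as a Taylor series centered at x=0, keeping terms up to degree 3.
4·x^2/9 + 10·x/3 + 4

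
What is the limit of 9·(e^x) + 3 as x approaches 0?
Direct substitution at x = 0 gives 12.

Final answer: 12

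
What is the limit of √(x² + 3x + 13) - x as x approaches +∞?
This is an ∞ − ∞ indeterminate form.
Multiply and divide by the conjugate √(x²+3x + 13) + x; the x² terms cancel, leaving (3x + 13)/(√(x²+3x + 13)+x) → 3/2.
Limit = 3/2.

Final answer: 3/2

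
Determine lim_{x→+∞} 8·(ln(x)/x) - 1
Evaluate the dominant behaviour as x → +∞; each term tends to a finite value or vanishes.
Limit = -1.

Final answer: -1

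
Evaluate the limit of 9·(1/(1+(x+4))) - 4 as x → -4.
Direct substitution at x = -4 gives 5.

Final answer: 5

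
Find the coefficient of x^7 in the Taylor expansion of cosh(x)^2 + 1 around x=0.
Expand to order 7: cosh(x)^2 + 1 = 2·x^6/45 + x^4/3 + x^2 + 2 + O(x^8).
The coefficient of x^7 is 0.

Final answer: 0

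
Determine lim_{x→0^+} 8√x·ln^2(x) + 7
The product is a 0·∞ indeterminate form at x → 0⁺.
Rewrite the product as 8·ln^2(x) / x^(-1/2) and apply L'Hôpital, or use the standard hierarchy x^(-1/2) ≫ |ln x|^2 as x → 0⁺.
The indeterminate product → 0, so the limit = 7.

Final answer: 7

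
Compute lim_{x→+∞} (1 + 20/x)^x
As x → +∞: this is the defining limit (1 + 20/x)^x → e^20.
Limit = e^(20).

Final answer: e^(20)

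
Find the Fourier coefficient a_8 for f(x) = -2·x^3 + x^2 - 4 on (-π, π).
a_8 = (1/π) ∫_{-π}^{π} f(x)·cos(8x) dx.
Evaluate the integral (use parity and integration by parts as needed): a_8 = 1/16.

Final answer: 1/16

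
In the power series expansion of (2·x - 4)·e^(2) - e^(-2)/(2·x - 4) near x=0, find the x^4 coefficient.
Expand to order 4: (2·x - 4)·e^(2) - e^(-2)/(2·x - 4) = x^4·e^(-2)/64 + x^3·e^(-2)/32 + x^2·e^(-2)/16 + x·(e^(-2)/8 + 2·e^(2)) - 4·e^(2) + e^(-2)/4 + O(x^5).
The coefficient of x^4 is e^(-2)/64.

Final answer: e^(-2)/64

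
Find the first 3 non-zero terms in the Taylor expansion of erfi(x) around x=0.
x^5/(5·√(π)) + 2·x^3/(3·√(π)) + 2·x/√(π)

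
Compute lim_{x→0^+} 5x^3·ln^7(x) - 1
The product is a 0·∞ indeterminate form at x → 0⁺.
Rewrite the product as 5·ln^7(x) / x^(-3) and apply L'Hôpital, or use the standard hierarchy x^(-3) ≫ |ln x|^7 as x → 0⁺.
The indeterminate product → 0, so the limit = -1.

Final answer: -1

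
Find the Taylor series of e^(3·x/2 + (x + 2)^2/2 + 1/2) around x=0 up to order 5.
32207·x^5·e^(5/2)/3840 + 3625·x^4·e^(5/2)/384 + 427·x^3·e^(5/2)/48 + 53·x^2·e^(5/2)/8 + 7·x·e^(5/2)/2 + e^(5/2)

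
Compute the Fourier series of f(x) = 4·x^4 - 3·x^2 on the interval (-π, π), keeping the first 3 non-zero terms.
(204 - 32·π^2)·cos(x) + (-15 + 8·π^2)·cos(2·x) - π^2 + 4·π^4/5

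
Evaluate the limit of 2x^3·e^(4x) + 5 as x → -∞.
The product is a 0·∞ indeterminate form at x → -∞.
Rewrite the product as 2x^3 / e^(-4x) (an ∞/∞ form) and apply L'Hôpital, or use the standard hierarchy e^(4|x|) ≫ |x^3| as x → -∞.
The indeterminate product → 0, so the limit = 5.

Final answer: 5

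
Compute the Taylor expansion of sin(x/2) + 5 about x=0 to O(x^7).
x^5/3840 - x^3/48 + x/2 + 5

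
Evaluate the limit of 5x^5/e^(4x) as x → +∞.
This is an ∞/∞ indeterminate form as x → +∞.
The exponential denominator e^(4x) dominates the polynomial numerator (e^x ≫ x^5 as x → ∞), so the quotient → 0.
Limit = 0.

Final answer: 0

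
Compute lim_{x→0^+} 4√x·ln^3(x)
This is a 0·∞ indeterminate form at x → 0⁺.
Rewrite the product as 4·ln^3(x) / x^(-1/2) and apply L'Hôpital, or use the standard hierarchy x^(-1/2) ≫ |ln x|^3 as x → 0⁺.
The indeterminate product → 0, so the limit = 0.

Final answer: 0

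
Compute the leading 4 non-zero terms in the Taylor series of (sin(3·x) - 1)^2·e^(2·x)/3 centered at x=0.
49·x^3/9 - x^2/3 - 4·x/3 + 1/3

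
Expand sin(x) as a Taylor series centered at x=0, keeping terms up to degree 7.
-x^7/5040 + x^5/120 - x^3/6 + x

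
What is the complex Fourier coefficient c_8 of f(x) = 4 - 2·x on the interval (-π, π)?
Compute the real Fourier coefficients first: a_8 = 0, b_8 = 1/2.
Then c_8 = (a_8 − i·b_8)/2 = -i/4.

Final answer: -i/4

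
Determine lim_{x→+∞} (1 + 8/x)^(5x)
As x → +∞: write (1 + 8/x)^(5x) = ((1 + 8/x)^x)^5 → (e^8)^5 = e^40.
Limit = e^(40).

Final answer: e^(40)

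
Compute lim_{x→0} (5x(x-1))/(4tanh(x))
Both numerator and denominator → 0 as x → 0; this is a 0/0 indeterminate form.
Expand each to leading order near x = 0: numerator ~ -5·x, denominator ~ 4·x.
The limit of the ratio is -5/4.

Final answer: -5/4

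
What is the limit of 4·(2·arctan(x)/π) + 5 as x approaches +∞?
Evaluate the dominant behaviour as x → +∞; each term tends to a finite value or vanishes.
Limit = 9.

Final answer: 9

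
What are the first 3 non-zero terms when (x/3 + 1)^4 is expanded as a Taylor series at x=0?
2·x^2/3 + 4·x/3 + 1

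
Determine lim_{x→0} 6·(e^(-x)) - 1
Direct substitution at x = 0 gives 5.

Final answer: 5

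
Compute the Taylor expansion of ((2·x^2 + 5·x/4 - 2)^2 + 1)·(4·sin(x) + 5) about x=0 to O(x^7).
-7·x^6/2 + 491·x^5/24 + 130·x^4/3 - 49·x^3/12 - 835·x^2/16 - 5·x + 25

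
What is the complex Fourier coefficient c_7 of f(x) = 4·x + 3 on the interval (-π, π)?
Compute the real Fourier coefficients first: a_7 = 0, b_7 = 8/7.
Then c_7 = (a_7 − i·b_7)/2 = -4·i/7.

Final answer: -4·i/7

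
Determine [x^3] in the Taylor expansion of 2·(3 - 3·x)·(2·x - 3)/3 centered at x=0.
Expand to order 3: 2·(3 - 3·x)·(2·x - 3)/3 = -4·x^2 + 10·x - 6 + O(x^4).
The coefficient of x^3 is 0.

Final answer: 0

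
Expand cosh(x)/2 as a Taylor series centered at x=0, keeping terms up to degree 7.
x^6/1440 + x^4/48 + x^2/4 + 1/2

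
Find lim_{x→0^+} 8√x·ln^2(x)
This is a 0·∞ indeterminate form at x → 0⁺.
Rewrite the product as 8·ln^2(x) / x^(-1/2) and apply L'Hôpital, or use the standard hierarchy x^(-1/2) ≫ |ln x|^2 as x → 0⁺.
The indeterminate product → 0, so the limit = 0.

Final answer: 0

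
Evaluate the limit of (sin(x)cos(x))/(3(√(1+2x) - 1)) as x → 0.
Both numerator and denominator → 0 as x → 0; this is a 0/0 indeterminate form.
Expand each to leading order near x = 0: numerator ~ x, denominator ~ 3·x.
The limit of the ratio is 1/3.

Final answer: 1/3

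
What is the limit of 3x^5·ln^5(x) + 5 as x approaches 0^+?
The product is a 0·∞ indeterminate form at x → 0⁺.
Rewrite the product as 3·ln^5(x) / x^(-5) and apply L'Hôpital, or use the standard hierarchy x^(-5) ≫ |ln x|^5 as x → 0⁺.
The indeterminate product → 0, so the limit = 5.

Final answer: 5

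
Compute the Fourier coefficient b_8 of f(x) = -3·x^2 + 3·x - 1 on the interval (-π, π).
b_8 = (1/π) ∫_{-π}^{π} f(x)·sin(8x) dx.
Evaluate the integral (use parity and integration by parts as needed): b_8 = -3/4.

Final answer: -3/4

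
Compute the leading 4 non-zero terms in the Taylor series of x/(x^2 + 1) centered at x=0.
-x^7 + x^5 - x^3 + x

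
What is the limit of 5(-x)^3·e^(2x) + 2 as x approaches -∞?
The product is a 0·∞ indeterminate form at x → -∞.
Rewrite the product as 5(-x)^3 / e^(-2x) (an ∞/∞ form) and apply L'Hôpital, or use the standard hierarchy e^(2|x|) ≫ |(-x)^3| as x → -∞.
The indeterminate product → 0, so the limit = 2.

Final answer: 2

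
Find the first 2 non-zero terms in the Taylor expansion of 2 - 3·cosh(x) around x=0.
-3·x^2/2 - 1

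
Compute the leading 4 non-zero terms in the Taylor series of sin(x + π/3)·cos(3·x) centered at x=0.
-7·x^3/3 - 5·√(3)·x^2/2 + x/2 + √(3)/2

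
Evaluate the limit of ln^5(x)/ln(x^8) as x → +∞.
This is an ∞/∞ indeterminate form as x → +∞.
Write ln(x^8) = 8·ln(x), reducing the quotient to ln^4(x)/8 → ∞.
Limit = ∞.

Final answer: ∞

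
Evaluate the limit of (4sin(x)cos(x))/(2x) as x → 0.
Both numerator and denominator → 0 as x → 0; this is a 0/0 indeterminate form.
Expand each to leading order near x = 0: numerator ~ 4·x, denominator ~ 2·x.
The limit of the ratio is 2.

Final answer: 2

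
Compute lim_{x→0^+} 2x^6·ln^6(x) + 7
The product is a 0·∞ indeterminate form at x → 0⁺.
Rewrite the product as 2·ln^6(x) / x^(-6) and apply L'Hôpital, or use the standard hierarchy x^(-6) ≫ |ln x|^6 as x → 0⁺.
The indeterminate product → 0, so the limit = 7.

Final answer: 7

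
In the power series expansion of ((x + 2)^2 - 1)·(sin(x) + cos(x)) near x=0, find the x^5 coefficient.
Expand to order 5: ((x + 2)^2 - 1)·(sin(x) + cos(x)) = x^5/40 - 25·x^4/24 - 3·x^3/2 + 7·x^2/2 + 7·x + 3 + O(x^6).
The coefficient of x^5 is 1/40.

Final answer: 1/40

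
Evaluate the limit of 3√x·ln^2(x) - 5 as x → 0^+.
The product is a 0·∞ indeterminate form at x → 0⁺.
Rewrite the product as 3·ln^2(x) / x^(-1/2) and apply L'Hôpital, or use the standard hierarchy x^(-1/2) ≫ |ln x|^2 as x → 0⁺.
The indeterminate product → 0, so the limit = -5.

Final answer: -5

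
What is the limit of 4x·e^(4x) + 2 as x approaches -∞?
The product is a 0·∞ indeterminate form at x → -∞.
Rewrite the product as 4x / e^(-4x) (an ∞/∞ form) and apply L'Hôpital, or use the standard hierarchy e^(4|x|) ≫ |x| as x → -∞.
The indeterminate product → 0, so the limit = 2.

Final answer: 2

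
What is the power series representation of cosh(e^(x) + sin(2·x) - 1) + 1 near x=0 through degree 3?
3·x^3/2 + 9·x^2/2 + 2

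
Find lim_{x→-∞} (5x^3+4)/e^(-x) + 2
The quotient is an ∞/∞ indeterminate form as x → -∞.
Compare growth rates of the dominant terms (exponentials ≫ polynomials ≫ logarithms), or apply L'Hôpital's rule; the quotient → 0.
Adding the constant: 0 + 2 = 2. Limit = 2.

Final answer: 2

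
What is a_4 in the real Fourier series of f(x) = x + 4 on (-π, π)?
a_4 = (1/π) ∫_{-π}^{π} f(x)·cos(4x) dx.
Evaluate the integral (use parity and integration by parts as needed): a_4 = 0.

Final answer: 0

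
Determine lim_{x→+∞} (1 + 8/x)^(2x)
As x → +∞: write (1 + 8/x)^(2x) = ((1 + 8/x)^x)^2 → (e^8)^2 = e^16.
Limit = e^(16).

Final answer: e^(16)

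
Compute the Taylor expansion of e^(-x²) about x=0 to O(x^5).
x^4/2 - x^2 + 1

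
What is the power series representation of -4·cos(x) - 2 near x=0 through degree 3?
2·x^2 - 6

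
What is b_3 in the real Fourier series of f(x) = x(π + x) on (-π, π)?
b_3 = (1/π) ∫_{-π}^{π} f(x)·sin(3x) dx.
Evaluate the integral (use parity and integration by parts as needed): b_3 = 2·π/3.

Final answer: 2·π/3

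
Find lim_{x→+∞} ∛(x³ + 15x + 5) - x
This is an ∞ − ∞ indeterminate form.
Multiply by (A² + AB + B²)/(A² + AB + B²) where A = ∛(x³+15x + 5), B = x to use A³ − B³ = (A−B)(A²+AB+B²); the x³ terms cancel, leaving (15x + 5)/(A²+AB+B²) with denominator ~ 3x², so the limit is 0.
Limit = 0.

Final answer: 0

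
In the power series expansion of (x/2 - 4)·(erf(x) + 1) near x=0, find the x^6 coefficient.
Expand to order 6: (x/2 - 4)·(erf(x) + 1) = x^6/(10·√(π)) - 4·x^5/(5·√(π)) - x^4/(3·√(π)) + 8·x^3/(3·√(π)) + x^2/√(π) + x·(1/2 - 8/√(π)) - 4 + O(x^7).
The coefficient of x^6 is 1/(10·√(π)).

Final answer: 1/(10·√(π))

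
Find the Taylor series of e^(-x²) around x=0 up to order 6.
-x^6/6 + x^4/2 - x^2 + 1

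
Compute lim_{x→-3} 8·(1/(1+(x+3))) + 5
Direct substitution at x = -3 gives 13.

Final answer: 13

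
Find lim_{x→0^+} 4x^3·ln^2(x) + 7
The product is a 0·∞ indeterminate form at x → 0⁺.
Rewrite the product as 4·ln^2(x) / x^(-3) and apply L'Hôpital, or use the standard hierarchy x^(-3) ≫ |ln x|^2 as x → 0⁺.
The indeterminate product → 0, so the limit = 7.

Final answer: 7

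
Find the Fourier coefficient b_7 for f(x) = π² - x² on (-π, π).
b_7 = (1/π) ∫_{-π}^{π} f(x)·sin(7x) dx.
Evaluate the integral (use parity and integration by parts as needed): b_7 = 0.

Final answer: 0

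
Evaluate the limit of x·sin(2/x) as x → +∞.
As x → +∞: let u = 2/x → 0⁺; then x·sin(2/x) = 2·sin(u)/u → 2·1 = 2.
Limit = 2.

Final answer: 2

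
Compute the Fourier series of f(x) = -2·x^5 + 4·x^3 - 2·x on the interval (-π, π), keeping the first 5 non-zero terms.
(-532 - 4·π^4 + 88·π^2)·sin(x) + (-14·π^2 + 23 + 2·π^4)·sin(2·x) + (-4·π^4/3 - 412/81 + 152·π^2/27)·sin(3·x) + (-13·π^2/4 + 71/32 + π^4)·sin(4·x) + (-4·π^4/5 - 836/625 + 56·π^2/25)·sin(5·x)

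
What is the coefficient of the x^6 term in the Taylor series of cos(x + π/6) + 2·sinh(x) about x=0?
Expand to order 6: cos(x + π/6) + 2·sinh(x) = -√(3)·x^6/1440 + x^5/80 + √(3)·x^4/48 + 5·x^3/12 - √(3)·x^2/4 + 3·x/2 + √(3)/2 + O(x^7).
The coefficient of x^6 is -√(3)/1440.

Final answer: -√(3)/1440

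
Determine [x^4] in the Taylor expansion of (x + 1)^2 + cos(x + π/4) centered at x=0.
Expand to order 4: (x + 1)^2 + cos(x + π/4) = √(2)·x^4/48 + √(2)·x^3/12 + x^2·(1 - √(2)/4) + x·(2 - √(2)/2) + √(2)/2 + 1 + O(x^5).
The coefficient of x^4 is √(2)/48.

Final answer: √(2)/48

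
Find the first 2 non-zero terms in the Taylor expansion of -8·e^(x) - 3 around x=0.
-8·x - 11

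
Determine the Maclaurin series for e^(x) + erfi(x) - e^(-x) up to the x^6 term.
x^5·(1/60 + 1/(5·√(π))) + x^3·(1/3 + 2/(3·√(π))) + x·(2/√(π) + 2)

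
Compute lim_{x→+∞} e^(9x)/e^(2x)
This is an ∞/∞ indeterminate form as x → +∞.
Rewrite e^(9x)/e^(2x) = e^((9−2)x) = e^(7x); the exponent coefficient is 7 > 0 so e^(7x) → ∞.
Limit = ∞.

Final answer: ∞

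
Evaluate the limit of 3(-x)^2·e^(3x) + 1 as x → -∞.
The product is a 0·∞ indeterminate form at x → -∞.
Rewrite the product as 3(-x)^2 / e^(-3x) (an ∞/∞ form) and apply L'Hôpital, or use the standard hierarchy e^(3|x|) ≫ |(-x)^2| as x → -∞.
The indeterminate product → 0, so the limit = 1.

Final answer: 1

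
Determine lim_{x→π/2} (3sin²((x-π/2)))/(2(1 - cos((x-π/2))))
Both numerator and denominator → 0 as x → π/2; this is a 0/0 indeterminate form.
Expand each to leading order near x = π/2: numerator ~ 3·(x - π/2)^2, denominator ~ (x - π/2)^2.
The limit of the ratio is 3.

Final answer: 3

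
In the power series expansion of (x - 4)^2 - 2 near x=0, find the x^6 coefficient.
Expand to order 6: (x - 4)^2 - 2 = x^2 - 8·x + 14 + O(x^7).
The coefficient of x^6 is 0.

Final answer: 0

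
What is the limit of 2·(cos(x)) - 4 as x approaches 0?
Direct substitution at x = 0 gives -2.

Final answer: -2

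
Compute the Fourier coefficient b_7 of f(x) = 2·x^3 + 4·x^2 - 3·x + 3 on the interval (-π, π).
b_7 = (1/π) ∫_{-π}^{π} f(x)·sin(7x) dx.
Evaluate the integral (use parity and integration by parts as needed): b_7 = -318/343 + 4·π^2/7.

Final answer: -318/343 + 4·π^2/7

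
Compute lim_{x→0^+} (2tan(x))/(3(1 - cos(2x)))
Both numerator and denominator → 0 as x → 0^+; this is a 0/0 indeterminate form.
Expand each to leading order near x = 0: numerator ~ 2·x, denominator ~ 6·x^2.
The limit of the ratio is ∞.

Final answer: ∞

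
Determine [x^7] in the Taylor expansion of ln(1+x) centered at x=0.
Expand to order 7: ln(1+x) = x^7/7 - x^6/6 + x^5/5 - x^4/4 + x^3/3 - x^2/2 + x + O(x^8).
The coefficient of x^7 is 1/7.

Final answer: 1/7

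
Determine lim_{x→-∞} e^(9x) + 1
Evaluate the dominant behaviour as x → -∞; each term tends to a finite value or vanishes.
Limit = 1.

Final answer: 1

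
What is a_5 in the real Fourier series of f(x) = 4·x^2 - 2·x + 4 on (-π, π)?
a_5 = (1/π) ∫_{-π}^{π} f(x)·cos(5x) dx.
Evaluate the integral (use parity and integration by parts as needed): a_5 = -16/25.

Final answer: -16/25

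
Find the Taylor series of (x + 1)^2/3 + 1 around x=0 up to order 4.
x^2/3 + 2·x/3 + 4/3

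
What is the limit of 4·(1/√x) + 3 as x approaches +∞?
Evaluate the dominant behaviour as x → +∞; each term tends to a finite value or vanishes.
Limit = 3.

Final answer: 3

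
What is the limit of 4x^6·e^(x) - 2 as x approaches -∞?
The product is a 0·∞ indeterminate form at x → -∞.
Rewrite the product as 4x^6 / e^(-x) (an ∞/∞ form) and apply L'Hôpital, or use the standard hierarchy e^(|x|) ≫ |x^6| as x → -∞.
The indeterminate product → 0, so the limit = -2.

Final answer: -2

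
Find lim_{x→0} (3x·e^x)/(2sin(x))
Both numerator and denominator → 0 as x → 0; this is a 0/0 indeterminate form.
Expand each to leading order near x = 0: numerator ~ 3·x, denominator ~ 2·x.
The limit of the ratio is 3/2.

Final answer: 3/2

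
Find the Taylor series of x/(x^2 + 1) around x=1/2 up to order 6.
2/5 + 12·(x - 1/2)/25 - 88·(x - 1/2)^2/125 + 112·(x - 1/2)^3/625 + 1312·(x - 1/2)^4/3125 - 7488·(x - 1/2)^5/15625 + 3712·(x - 1/2)^6/78125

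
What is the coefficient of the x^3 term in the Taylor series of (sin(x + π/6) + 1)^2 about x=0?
Expand to order 3: (sin(x + π/6) + 1)^2 = -√(3)·x^3/2 + 3·√(3)·x/2 + 9/4 + O(x^4).
The coefficient of x^3 is -√(3)/2.

Final answer: -√(3)/2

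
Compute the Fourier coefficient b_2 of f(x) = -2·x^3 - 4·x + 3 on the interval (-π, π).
b_2 = (1/π) ∫_{-π}^{π} f(x)·sin(2x) dx.
Evaluate the integral (use parity and integration by parts as needed): b_2 = 1 + 2·π^2.

Final answer: 1 + 2·π^2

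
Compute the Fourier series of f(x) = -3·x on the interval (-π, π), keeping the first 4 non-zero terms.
-6·sin(x) + 3·sin(2·x) - 2·sin(3·x) + 3·sin(4·x)/2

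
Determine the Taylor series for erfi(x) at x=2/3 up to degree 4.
erfi(2/3) + 2·e^(4/9)·(x - 2/3)/√(π) + 4·e^(4/9)·(x - 2/3)^2/(3·√(π)) + 34·e^(4/9)·(x - 2/3)^3/(27·√(π)) + 70·e^(4/9)·(x - 2/3)^4/(81·√(π))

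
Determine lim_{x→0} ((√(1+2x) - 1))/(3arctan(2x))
Both numerator and denominator → 0 as x → 0; this is a 0/0 indeterminate form.
Expand each to leading order near x = 0: numerator ~ x, denominator ~ 6·x.
The limit of the ratio is 1/6.

Final answer: 1/6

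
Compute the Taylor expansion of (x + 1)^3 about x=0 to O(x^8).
x^3 + 3·x^2 + 3·x + 1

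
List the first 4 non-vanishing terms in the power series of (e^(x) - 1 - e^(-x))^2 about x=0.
-2·x^3/3 + 4·x^2 - 4·x + 1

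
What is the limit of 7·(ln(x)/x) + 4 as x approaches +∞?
Evaluate the dominant behaviour as x → +∞; each term tends to a finite value or vanishes.
Limit = 4.

Final answer: 4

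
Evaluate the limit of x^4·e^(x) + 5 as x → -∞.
The product is a 0·∞ indeterminate form at x → -∞.
Rewrite the product as x^4 / e^(-x) (an ∞/∞ form) and apply L'Hôpital, or use the standard hierarchy e^(|x|) ≫ |x^4| as x → -∞.
The indeterminate product → 0, so the limit = 5.

Final answer: 5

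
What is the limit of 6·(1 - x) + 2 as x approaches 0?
Direct substitution at x = 0 gives 8.

Final answer: 8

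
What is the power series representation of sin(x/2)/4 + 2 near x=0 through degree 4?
-x^3/192 + x/8 + 2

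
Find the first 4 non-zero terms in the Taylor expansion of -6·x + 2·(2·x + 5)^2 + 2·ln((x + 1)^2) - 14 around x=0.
4·x^3/3 + 6·x^2 + 38·x + 36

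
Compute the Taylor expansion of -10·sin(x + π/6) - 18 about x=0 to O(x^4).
5·√(3)·x^3/6 + 5·x^2/2 - 5·√(3)·x - 23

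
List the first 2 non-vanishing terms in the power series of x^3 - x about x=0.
x^3 - x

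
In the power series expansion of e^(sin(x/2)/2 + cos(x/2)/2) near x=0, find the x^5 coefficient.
Expand to order 5: e^(sin(x/2)/2 + cos(x/2)/2) = 137·x^5·e^(1/2)/122880 - 7·x^4·e^(1/2)/6144 - 3·x^3·e^(1/2)/128 - x^2·e^(1/2)/32 + x·e^(1/2)/4 + e^(1/2) + O(x^6).
The coefficient of x^5 is 137·e^(1/2)/122880.

Final answer: 137·e^(1/2)/122880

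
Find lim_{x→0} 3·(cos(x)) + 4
Direct substitution at x = 0 gives 7.

Final answer: 7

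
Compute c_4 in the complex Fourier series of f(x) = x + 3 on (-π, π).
Compute the real Fourier coefficients first: a_4 = 0, b_4 = -1/2.
Then c_4 = (a_4 − i·b_4)/2 = i/4.

Final answer: i/4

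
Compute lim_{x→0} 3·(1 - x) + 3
Direct substitution at x = 0 gives 6.

Final answer: 6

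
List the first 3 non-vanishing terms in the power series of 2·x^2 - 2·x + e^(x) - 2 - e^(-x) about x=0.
x^3/3 + 2·x^2 - 2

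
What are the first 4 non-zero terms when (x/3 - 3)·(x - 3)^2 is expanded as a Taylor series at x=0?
x^3/3 - 5·x^2 + 21·x - 27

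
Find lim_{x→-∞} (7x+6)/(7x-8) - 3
Evaluate the dominant behaviour as x → -∞; each term tends to a finite value or vanishes.
Limit = -2.

Final answer: -2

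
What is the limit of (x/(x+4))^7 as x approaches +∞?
As x → +∞: x/(x+4) = 1/(1 + 4/x) → 1, and the 7th power of a limit-1 base also → 1.
Limit = 1.

Final answer: 1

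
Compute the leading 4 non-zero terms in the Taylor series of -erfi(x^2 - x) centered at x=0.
-2·x^4/√(π) + 2·x^3/(3·√(π)) - 2·x^2/√(π) + 2·x/√(π)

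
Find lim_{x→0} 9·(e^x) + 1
Direct substitution at x = 0 gives 10.

Final answer: 10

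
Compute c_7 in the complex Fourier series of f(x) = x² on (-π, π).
Compute the real Fourier coefficients first: a_7 = -4/49, b_7 = 0.
Then c_7 = (a_7 − i·b_7)/2 = -2/49.

Final answer: -2/49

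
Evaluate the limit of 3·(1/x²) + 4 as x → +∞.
Evaluate the dominant behaviour as x → +∞; each term tends to a finite value or vanishes.
Limit = 4.

Final answer: 4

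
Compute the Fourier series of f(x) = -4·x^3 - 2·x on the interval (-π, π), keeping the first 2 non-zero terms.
(44 - 8·π^2)·sin(x) + (-4 + 4·π^2)·sin(2·x)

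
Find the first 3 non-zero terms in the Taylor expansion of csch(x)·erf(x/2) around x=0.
19·x^4/(480·√(π)) - x^2/(4·√(π)) + 1/√(π)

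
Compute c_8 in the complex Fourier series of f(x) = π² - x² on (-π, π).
Compute the real Fourier coefficients first: a_8 = -1/16, b_8 = 0.
Then c_8 = (a_8 − i·b_8)/2 = -1/32.

Final answer: -1/32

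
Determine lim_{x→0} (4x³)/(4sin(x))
Both numerator and denominator → 0 as x → 0; this is a 0/0 indeterminate form.
Expand each to leading order near x = 0: numerator ~ 4·x^3, denominator ~ 4·x.
The limit of the ratio is 0.

Final answer: 0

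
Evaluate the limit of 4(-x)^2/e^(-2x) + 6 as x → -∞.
The quotient is an ∞/∞ indeterminate form as x → -∞.
Compare growth rates of the dominant terms (exponentials ≫ polynomials ≫ logarithms), or apply L'Hôpital's rule; the quotient → 0.
Adding the constant: 0 + 6 = 6. Limit = 6.

Final answer: 6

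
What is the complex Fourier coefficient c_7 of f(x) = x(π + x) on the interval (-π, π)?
Compute the real Fourier coefficients first: a_7 = -4/49, b_7 = 2·π/7.
Then c_7 = (a_7 − i·b_7)/2 = -2/49 - i·π/7.

Final answer: -2/49 - i·π/7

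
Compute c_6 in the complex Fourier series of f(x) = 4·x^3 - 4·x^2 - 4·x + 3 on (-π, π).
Compute the real Fourier coefficients first: a_6 = -4/9, b_6 = 14/9 - 4·π^2/3.
Then c_6 = (a_6 − i·b_6)/2 = -2/9 - 7·i/9 + 2·i·π^2/3.

Final answer: -2/9 - 7·i/9 + 2·i·π^2/3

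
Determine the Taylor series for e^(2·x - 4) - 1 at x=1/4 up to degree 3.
(1 - e^(7/2))·e^(-7/2) + 2·e^(-7/2)·(x - 1/4) + 2·e^(-7/2)·(x - 1/4)^2 + 4·e^(-7/2)·(x - 1/4)^3/3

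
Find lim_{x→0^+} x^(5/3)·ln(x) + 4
The product is a 0·∞ indeterminate form at x → 0⁺.
Rewrite the product as ln(x) / x^(-5/3) and apply L'Hôpital, or use the standard hierarchy x^(-5/3) ≫ |ln x| as x → 0⁺.
The indeterminate product → 0, so the limit = 4.

Final answer: 4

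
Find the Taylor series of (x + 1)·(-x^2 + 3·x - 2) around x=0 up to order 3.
-x^3 + 2·x^2 + x - 2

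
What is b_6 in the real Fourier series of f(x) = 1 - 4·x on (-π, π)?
b_6 = (1/π) ∫_{-π}^{π} f(x)·sin(6x) dx.
Evaluate the integral (use parity and integration by parts as needed): b_6 = 4/3.

Final answer: 4/3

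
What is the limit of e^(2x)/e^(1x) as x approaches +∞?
This is an ∞/∞ indeterminate form as x → +∞.
Rewrite e^(2x)/e^(1x) = e^((2−1)x) = e^(x); the exponent coefficient is 1 > 0 so e^(x) → ∞.
Limit = ∞.

Final answer: ∞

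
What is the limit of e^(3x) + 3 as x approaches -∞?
Evaluate the dominant behaviour as x → -∞; each term tends to a finite value or vanishes.
Limit = 3.

Final answer: 3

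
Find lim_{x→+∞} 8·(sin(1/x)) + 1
Evaluate the dominant behaviour as x → +∞; each term tends to a finite value or vanishes.
Limit = 1.

Final answer: 1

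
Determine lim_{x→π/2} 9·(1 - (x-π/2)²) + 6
Direct substitution at x = π/2 gives 15.

Final answer: 15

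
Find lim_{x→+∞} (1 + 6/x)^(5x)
As x → +∞: write (1 + 6/x)^(5x) = ((1 + 6/x)^x)^5 → (e^6)^5 = e^30.
Limit = e^(30).

Final answer: e^(30)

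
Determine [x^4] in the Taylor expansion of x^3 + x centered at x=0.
Expand to order 4: x^3 + x = x^3 + x + O(x^5).
The coefficient of x^4 is 0.

Final answer: 0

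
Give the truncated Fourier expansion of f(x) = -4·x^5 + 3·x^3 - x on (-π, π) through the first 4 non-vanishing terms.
(-998 - 8·π^4 + 166·π^2)·sin(x) + (-23·π^2 + 71/2 + 4·π^4)·sin(2·x) + (-8·π^4/3 - 482/81 + 214·π^2/27)·sin(3·x) + (-4·π^2 + 2 + 2·π^4)·sin(4·x)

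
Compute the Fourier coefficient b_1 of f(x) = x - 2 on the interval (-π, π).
b_1 = (1/π) ∫_{-π}^{π} f(x)·sin(1x) dx.
Evaluate the integral (use parity and integration by parts as needed): b_1 = 2.

Final answer: 2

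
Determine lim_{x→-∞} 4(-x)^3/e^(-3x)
This is an ∞/∞ indeterminate form as x → -∞.
Compare growth rates of the dominant terms (exponentials ≫ polynomials ≫ logarithms), or apply L'Hôpital's rule; the quotient → 0.
Limit = 0.

Final answer: 0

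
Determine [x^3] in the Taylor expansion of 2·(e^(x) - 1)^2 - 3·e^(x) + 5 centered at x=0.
Expand to order 3: 2·(e^(x) - 1)^2 - 3·e^(x) + 5 = 3·x^3/2 + x^2/2 - 3·x + 2 + O(x^4).
The coefficient of x^3 is 3/2.

Final answer: 3/2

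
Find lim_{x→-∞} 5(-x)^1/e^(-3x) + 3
The quotient is an ∞/∞ indeterminate form as x → -∞.
Compare growth rates of the dominant terms (exponentials ≫ polynomials ≫ logarithms), or apply L'Hôpital's rule; the quotient → 0.
Adding the constant: 0 + 3 = 3. Limit = 3.

Final answer: 3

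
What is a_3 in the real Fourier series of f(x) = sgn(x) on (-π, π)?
a_3 = (1/π) ∫_{-π}^{π} f(x)·cos(3x) dx.
Evaluate the integral (use parity and integration by parts as needed): a_3 = 0.

Final answer: 0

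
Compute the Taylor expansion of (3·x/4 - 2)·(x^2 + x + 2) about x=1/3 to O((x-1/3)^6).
-77/18 - 13·(x - 1/3)/12 - (x - 1/3)^2/2 + 3·(x - 1/3)^3/4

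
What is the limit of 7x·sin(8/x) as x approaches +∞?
As x → +∞: let u = 8/x → 0⁺; then 7·x·sin(8/x) = 7·8·sin(u)/u → 7·8·1 = 56.
Limit = 56.

Final answer: 56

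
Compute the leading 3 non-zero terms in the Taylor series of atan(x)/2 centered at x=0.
x^5/10 - x^3/6 + x/2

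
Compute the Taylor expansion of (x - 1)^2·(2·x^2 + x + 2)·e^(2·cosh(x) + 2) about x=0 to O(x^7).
661·x^6·e^(4)/180 - 19·x^5·e^(4)/4 + 31·x^4·e^(4)/6 - 6·x^3·e^(4) + 4·x^2·e^(4) - 3·x·e^(4) + 2·e^(4)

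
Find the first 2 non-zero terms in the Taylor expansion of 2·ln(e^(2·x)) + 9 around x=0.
4·x + 9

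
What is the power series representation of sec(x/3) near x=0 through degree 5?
5·x^4/1944 + x^2/18 + 1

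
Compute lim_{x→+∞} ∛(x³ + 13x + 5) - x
This is an ∞ − ∞ indeterminate form.
Multiply by (A² + AB + B²)/(A² + AB + B²) where A = ∛(x³+13x + 5), B = x to use A³ − B³ = (A−B)(A²+AB+B²); the x³ terms cancel, leaving (13x + 5)/(A²+AB+B²) with denominator ~ 3x², so the limit is 0.
Limit = 0.

Final answer: 0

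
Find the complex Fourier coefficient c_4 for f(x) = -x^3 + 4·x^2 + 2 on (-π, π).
Compute the real Fourier coefficients first: a_4 = 1, b_4 = -3/16 + π^2/2.
Then c_4 = (a_4 − i·b_4)/2 = 1/2 - i·π^2/4 + 3·i/32.

Final answer: 1/2 - i·π^2/4 + 3·i/32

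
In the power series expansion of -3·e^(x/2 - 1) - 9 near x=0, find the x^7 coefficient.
Expand to order 7: -3·e^(x/2 - 1) - 9 = -x^7·e^(-1)/215040 - x^6·e^(-1)/15360 - x^5·e^(-1)/1280 - x^4·e^(-1)/128 - x^3·e^(-1)/16 - 3·x^2·e^(-1)/8 - 3·x·e^(-1)/2 - 9 - 3·e^(-1) + O(x^8).
The coefficient of x^7 is -e^(-1)/215040.

Final answer: -e^(-1)/215040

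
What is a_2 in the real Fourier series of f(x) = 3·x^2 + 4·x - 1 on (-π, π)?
a_2 = (1/π) ∫_{-π}^{π} f(x)·cos(2x) dx.
Evaluate the integral (use parity and integration by parts as needed): a_2 = 3.

Final answer: 3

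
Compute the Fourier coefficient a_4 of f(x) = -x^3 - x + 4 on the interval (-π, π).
a_4 = (1/π) ∫_{-π}^{π} f(x)·cos(4x) dx.
Evaluate the integral (use parity and integration by parts as needed): a_4 = 0.

Final answer: 0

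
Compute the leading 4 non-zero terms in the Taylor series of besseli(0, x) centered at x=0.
x^6/2304 + x^4/64 + x^2/4 + 1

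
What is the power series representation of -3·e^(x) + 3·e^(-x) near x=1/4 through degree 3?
(3 - 3·e^(1/2))·e^(-1/4) + (-3·e^(1/2) - 3)·e^(-1/4)·(x - 1/4) + (3 - 3·e^(1/2))·e^(-1/4)·(x - 1/4)^2/2 + (-e^(1/2) - 1)·e^(-1/4)·(x - 1/4)^3/2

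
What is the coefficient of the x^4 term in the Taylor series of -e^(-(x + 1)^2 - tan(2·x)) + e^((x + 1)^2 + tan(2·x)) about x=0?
Expand to order 4: -e^(-(x + 1)^2 - tan(2·x)) + e^((x + 1)^2 + tan(2·x)) = x^4·(-83·e^(-1)/6 + 179·e/6) + x^3·(28·e^(-1)/3 + 52·e/3) + x^2·(-7·e^(-1) + 9·e) + x·(4·e^(-1) + 4·e) - e^(-1) + e + O(x^5).
The coefficient of x^4 is -83·e^(-1)/6 + 179·e/6.

Final answer: -83·e^(-1)/6 + 179·e/6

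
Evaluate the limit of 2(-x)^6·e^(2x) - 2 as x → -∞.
The product is a 0·∞ indeterminate form at x → -∞.
Rewrite the product as 2(-x)^6 / e^(-2x) (an ∞/∞ form) and apply L'Hôpital, or use the standard hierarchy e^(2|x|) ≫ |(-x)^6| as x → -∞.
The indeterminate product → 0, so the limit = -2.

Final answer: -2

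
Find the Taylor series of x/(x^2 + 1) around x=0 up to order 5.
x^5 - x^3 + x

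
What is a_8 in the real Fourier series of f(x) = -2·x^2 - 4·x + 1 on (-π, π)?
a_8 = (1/π) ∫_{-π}^{π} f(x)·cos(8x) dx.
Evaluate the integral (use parity and integration by parts as needed): a_8 = -1/8.

Final answer: -1/8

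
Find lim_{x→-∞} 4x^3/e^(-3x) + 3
The quotient is an ∞/∞ indeterminate form as x → -∞.
Compare growth rates of the dominant terms (exponentials ≫ polynomials ≫ logarithms), or apply L'Hôpital's rule; the quotient → 0.
Adding the constant: 0 + 3 = 3. Limit = 3.

Final answer: 3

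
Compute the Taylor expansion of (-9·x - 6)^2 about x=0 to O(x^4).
81·x^2 + 108·x + 36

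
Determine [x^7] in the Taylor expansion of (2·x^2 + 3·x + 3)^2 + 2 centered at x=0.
Expand to order 7: (2·x^2 + 3·x + 3)^2 + 2 = 4·x^4 + 12·x^3 + 21·x^2 + 18·x + 11 + O(x^8).
The coefficient of x^7 is 0.

Final answer: 0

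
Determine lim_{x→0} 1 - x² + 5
Direct substitution at x = 0 gives 6.

Final answer: 6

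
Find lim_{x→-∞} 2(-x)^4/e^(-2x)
This is an ∞/∞ indeterminate form as x → -∞.
Compare growth rates of the dominant terms (exponentials ≫ polynomials ≫ logarithms), or apply L'Hôpital's rule; the quotient → 0.
Limit = 0.

Final answer: 0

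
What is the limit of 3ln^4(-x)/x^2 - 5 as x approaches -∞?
The quotient is an ∞/∞ indeterminate form as x → -∞.
Compare growth rates of the dominant terms (exponentials ≫ polynomials ≫ logarithms), or apply L'Hôpital's rule; the quotient → 0.
Adding the constant: 0 - 5 = -5. Limit = -5.

Final answer: -5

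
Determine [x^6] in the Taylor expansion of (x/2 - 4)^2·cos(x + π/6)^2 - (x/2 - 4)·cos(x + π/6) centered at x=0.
Expand to order 6: (x/2 - 4)^2·cos(x + π/6)^2 - (x/2 - 4)·cos(x + π/6) = x^6·(-449/1440 + 19·√(3)/72) + x^5·(-159·√(3)/160 - 41/60) + x^4·(5/2 - 5·√(3)/4) + x^3·(7/3 + 16·√(3)/3) + x^2·(-121/16 + √(3)) + x·(-33·√(3)/4 - 5) + 2·√(3) + 12 + O(x^7).
The coefficient of x^6 is -449/1440 + 19·√(3)/72.

Final answer: -449/1440 + 19·√(3)/72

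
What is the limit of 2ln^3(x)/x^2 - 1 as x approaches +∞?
The quotient is an ∞/∞ indeterminate form as x → +∞.
The polynomial denominator x^2 dominates the logarithmic numerator (any positive power of x ≫ ln^3(x) as x → ∞), so the quotient → 0.
Adding the constant: 0 - 1 = -1. Limit = -1.

Final answer: -1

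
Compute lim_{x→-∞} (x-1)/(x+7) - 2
Evaluate the dominant behaviour as x → -∞; each term tends to a finite value or vanishes.
Limit = -1.

Final answer: -1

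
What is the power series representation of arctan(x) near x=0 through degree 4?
-x^3/3 + x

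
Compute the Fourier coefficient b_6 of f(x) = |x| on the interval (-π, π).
b_6 = (1/π) ∫_{-π}^{π} f(x)·sin(6x) dx.
Evaluate the integral (use parity and integration by parts as needed): b_6 = 0.

Final answer: 0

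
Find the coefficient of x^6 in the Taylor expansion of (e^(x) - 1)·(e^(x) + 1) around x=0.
Expand to order 6: (e^(x) - 1)·(e^(x) + 1) = 4·x^6/45 + 4·x^5/15 + 2·x^4/3 + 4·x^3/3 + 2·x^2 + 2·x + O(x^7).
The coefficient of x^6 is 4/45.

Final answer: 4/45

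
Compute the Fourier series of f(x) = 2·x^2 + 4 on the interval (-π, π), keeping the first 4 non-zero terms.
-8·cos(x) + 2·cos(2·x) - 8·cos(3·x)/9 + 4 + 2·π^2/3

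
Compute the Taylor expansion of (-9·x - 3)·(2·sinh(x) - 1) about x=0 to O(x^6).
-x^5/20 - 3·x^4 - x^3 - 18·x^2 + 3·x + 3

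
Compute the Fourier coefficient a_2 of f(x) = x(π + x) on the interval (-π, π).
a_2 = (1/π) ∫_{-π}^{π} f(x)·cos(2x) dx.
Evaluate the integral (use parity and integration by parts as needed): a_2 = 1.

Final answer: 1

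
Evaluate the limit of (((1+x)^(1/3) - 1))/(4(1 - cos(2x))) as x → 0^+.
Both numerator and denominator → 0 as x → 0^+; this is a 0/0 indeterminate form.
Expand each to leading order near x = 0: numerator ~ x/3, denominator ~ 8·x^2.
The limit of the ratio is ∞.

Final answer: ∞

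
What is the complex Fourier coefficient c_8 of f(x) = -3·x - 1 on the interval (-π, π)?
Compute the real Fourier coefficients first: a_8 = 0, b_8 = 3/4.
Then c_8 = (a_8 − i·b_8)/2 = -3·i/8.

Final answer: -3·i/8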